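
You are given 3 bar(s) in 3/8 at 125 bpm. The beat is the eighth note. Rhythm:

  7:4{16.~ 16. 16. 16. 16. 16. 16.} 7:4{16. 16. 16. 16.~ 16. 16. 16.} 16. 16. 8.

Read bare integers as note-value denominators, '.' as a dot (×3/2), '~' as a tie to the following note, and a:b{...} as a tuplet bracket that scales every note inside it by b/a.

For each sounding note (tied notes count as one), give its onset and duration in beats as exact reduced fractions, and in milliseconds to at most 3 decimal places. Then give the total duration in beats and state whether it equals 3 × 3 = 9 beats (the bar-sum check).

1) 0.0ms=0b +411.429ms=6/7b
2) 411.429ms=6/7b +205.714ms=3/7b
3) 617.143ms=9/7b +205.714ms=3/7b
4) 822.857ms=12/7b +205.714ms=3/7b
5) 1028.571ms=15/7b +205.714ms=3/7b
6) 1234.286ms=18/7b +205.714ms=3/7b
7) 1440.0ms=3b +205.714ms=3/7b
8) 1645.714ms=24/7b +205.714ms=3/7b
9) 1851.429ms=27/7b +205.714ms=3/7b
10) 2057.143ms=30/7b +411.429ms=6/7b
11) 2468.571ms=36/7b +205.714ms=3/7b
12) 2674.286ms=39/7b +205.714ms=3/7b
13) 2880.0ms=6b +360.0ms=3/4b
14) 3240.0ms=27/4b +360.0ms=3/4b
15) 3600.0ms=15/2b +720.0ms=3/2b
Σ=9b of 9 (125bpm 3/8) — PASS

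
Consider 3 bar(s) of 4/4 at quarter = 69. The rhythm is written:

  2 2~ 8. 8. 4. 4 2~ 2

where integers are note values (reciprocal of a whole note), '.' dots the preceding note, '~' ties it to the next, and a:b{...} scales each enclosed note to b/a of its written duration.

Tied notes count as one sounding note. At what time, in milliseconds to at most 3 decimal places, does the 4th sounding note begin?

note 4 onset = 11/2b = 4782.609ms

1. 0.0ms @ 0 + 1739.13ms (2)
2. 1739.13ms @ 2 + 2391.304ms (11/4)
3. 4130.435ms @ 19/4 + 652.174ms (3/4)
4. 4782.609ms @ 11/2 + 1304.348ms (3/2)
5. 6086.957ms @ 7 + 869.565ms (1)
6. 6956.522ms @ 8 + 3478.261ms (4)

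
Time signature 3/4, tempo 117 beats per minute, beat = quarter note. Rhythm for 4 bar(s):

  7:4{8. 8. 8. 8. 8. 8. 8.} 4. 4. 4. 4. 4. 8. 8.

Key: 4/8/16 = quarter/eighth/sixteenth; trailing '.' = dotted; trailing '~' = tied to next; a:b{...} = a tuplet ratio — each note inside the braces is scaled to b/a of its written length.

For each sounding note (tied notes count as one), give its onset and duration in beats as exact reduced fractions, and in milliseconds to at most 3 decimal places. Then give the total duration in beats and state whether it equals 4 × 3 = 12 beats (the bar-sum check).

1) 0.0ms=0b +219.78ms=3/7b
2) 219.78ms=3/7b +219.78ms=3/7b
3) 439.56ms=6/7b +219.78ms=3/7b
4) 659.341ms=9/7b +219.78ms=3/7b
5) 879.121ms=12/7b +219.78ms=3/7b
6) 1098.901ms=15/7b +219.78ms=3/7b
7) 1318.681ms=18/7b +219.78ms=3/7b
8) 1538.462ms=3b +769.231ms=3/2b
9) 2307.692ms=9/2b +769.231ms=3/2b
10) 3076.923ms=6b +769.231ms=3/2b
11) 3846.154ms=15/2b +769.231ms=3/2b
12) 4615.385ms=9b +769.231ms=3/2b
13) 5384.615ms=21/2b +384.615ms=3/4b
14) 5769.231ms=45/4b +384.615ms=3/4b
Σ=12b of 12 (117bpm 3/4) — PASS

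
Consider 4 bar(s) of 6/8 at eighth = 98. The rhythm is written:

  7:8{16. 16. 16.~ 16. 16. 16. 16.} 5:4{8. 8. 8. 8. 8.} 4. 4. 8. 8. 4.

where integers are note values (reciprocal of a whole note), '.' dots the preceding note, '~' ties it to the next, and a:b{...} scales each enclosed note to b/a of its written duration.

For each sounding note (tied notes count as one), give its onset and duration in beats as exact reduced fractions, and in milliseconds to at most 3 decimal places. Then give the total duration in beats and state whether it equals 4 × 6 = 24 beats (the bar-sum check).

1) 0.0ms=0b +524.781ms=6/7b
2) 524.781ms=6/7b +524.781ms=6/7b
3) 1049.563ms=12/7b +1049.563ms=12/7b
4) 2099.125ms=24/7b +524.781ms=6/7b
5) 2623.907ms=30/7b +524.781ms=6/7b
6) 3148.688ms=36/7b +524.781ms=6/7b
7) 3673.469ms=6b +734.694ms=6/5b
8) 4408.163ms=36/5b +734.694ms=6/5b
9) 5142.857ms=42/5b +734.694ms=6/5b
10) 5877.551ms=48/5b +734.694ms=6/5b
11) 6612.245ms=54/5b +734.694ms=6/5b
12) 7346.939ms=12b +1836.735ms=3b
13) 9183.673ms=15b +1836.735ms=3b
14) 11020.408ms=18b +918.367ms=3/2b
15) 11938.776ms=39/2b +918.367ms=3/2b
16) 12857.143ms=21b +1836.735ms=3b
Σ=24b of 24 (98bpm 6/8) — PASS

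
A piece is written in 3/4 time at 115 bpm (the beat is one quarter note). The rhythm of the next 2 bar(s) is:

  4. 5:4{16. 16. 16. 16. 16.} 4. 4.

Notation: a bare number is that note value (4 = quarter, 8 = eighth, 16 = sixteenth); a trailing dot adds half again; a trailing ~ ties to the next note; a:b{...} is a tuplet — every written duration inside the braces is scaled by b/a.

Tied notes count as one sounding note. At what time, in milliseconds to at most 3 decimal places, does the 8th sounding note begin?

1. 0.0ms @ 0 + 782.609ms (3/2)
2. 782.609ms @ 3/2 + 156.522ms (3/10)
3. 939.13ms @ 9/5 + 156.522ms (3/10)
4. 1095.652ms @ 21/10 + 156.522ms (3/10)
5. 1252.174ms @ 12/5 + 156.522ms (3/10)
6. 1408.696ms @ 27/10 + 156.522ms (3/10)
7. 1565.217ms @ 3 + 782.609ms (3/2)
8. 2347.826ms @ 9/2 + 782.609ms (3/2)

note 8 onset = 9/2b = 2347.826ms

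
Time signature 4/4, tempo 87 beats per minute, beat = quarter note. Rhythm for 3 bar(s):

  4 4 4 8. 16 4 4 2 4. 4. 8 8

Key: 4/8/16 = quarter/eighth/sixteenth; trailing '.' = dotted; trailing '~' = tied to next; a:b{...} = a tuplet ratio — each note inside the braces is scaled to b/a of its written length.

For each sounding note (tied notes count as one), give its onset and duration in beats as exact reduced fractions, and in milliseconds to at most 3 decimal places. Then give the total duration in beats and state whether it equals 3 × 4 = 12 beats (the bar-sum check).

1) 0.0ms=0b +689.655ms=1b
2) 689.655ms=1b +689.655ms=1b
3) 1379.31ms=2b +689.655ms=1b
4) 2068.966ms=3b +517.241ms=3/4b
5) 2586.207ms=15/4b +172.414ms=1/4b
6) 2758.621ms=4b +689.655ms=1b
7) 3448.276ms=5b +689.655ms=1b
8) 4137.931ms=6b +1379.31ms=2b
9) 5517.241ms=8b +1034.483ms=3/2b
10) 6551.724ms=19/2b +1034.483ms=3/2b
11) 7586.207ms=11b +344.828ms=1/2b
12) 7931.034ms=23/2b +344.828ms=1/2b
Σ=12b of 12 (87bpm 4/4) — PASS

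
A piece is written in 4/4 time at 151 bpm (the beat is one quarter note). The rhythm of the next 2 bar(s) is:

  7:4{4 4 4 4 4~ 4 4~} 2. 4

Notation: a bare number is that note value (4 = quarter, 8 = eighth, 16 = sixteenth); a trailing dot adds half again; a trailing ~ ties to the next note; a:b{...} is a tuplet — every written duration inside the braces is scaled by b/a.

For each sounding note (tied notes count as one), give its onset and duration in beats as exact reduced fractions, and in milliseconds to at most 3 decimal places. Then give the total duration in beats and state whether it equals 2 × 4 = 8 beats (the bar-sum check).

1) 0.0ms=0b +227.058ms=4/7b
2) 227.058ms=4/7b +227.058ms=4/7b
3) 454.115ms=8/7b +227.058ms=4/7b
4) 681.173ms=12/7b +227.058ms=4/7b
5) 908.231ms=16/7b +454.115ms=8/7b
6) 1362.346ms=24/7b +1419.111ms=25/7b
7) 2781.457ms=7b +397.351ms=1b
Σ=8b of 8 (151bpm 4/4) — PASS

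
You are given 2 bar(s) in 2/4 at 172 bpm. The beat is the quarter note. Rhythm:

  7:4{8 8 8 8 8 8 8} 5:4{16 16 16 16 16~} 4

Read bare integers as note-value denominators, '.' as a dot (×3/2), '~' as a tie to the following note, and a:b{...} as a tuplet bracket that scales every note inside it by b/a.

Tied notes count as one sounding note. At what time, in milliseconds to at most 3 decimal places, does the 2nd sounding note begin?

note 2 onset = 2/7b = 99.668ms

1. 0.0ms @ 0 + 99.668ms (2/7)
2. 99.668ms @ 2/7 + 99.668ms (2/7)
3. 199.336ms @ 4/7 + 99.668ms (2/7)
4. 299.003ms @ 6/7 + 99.668ms (2/7)
5. 398.671ms @ 8/7 + 99.668ms (2/7)
6. 498.339ms @ 10/7 + 99.668ms (2/7)
7. 598.007ms @ 12/7 + 99.668ms (2/7)
8. 697.674ms @ 2 + 69.767ms (1/5)
9. 767.442ms @ 11/5 + 69.767ms (1/5)
10. 837.209ms @ 12/5 + 69.767ms (1/5)
11. 906.977ms @ 13/5 + 69.767ms (1/5)
12. 976.744ms @ 14/5 + 418.605ms (6/5)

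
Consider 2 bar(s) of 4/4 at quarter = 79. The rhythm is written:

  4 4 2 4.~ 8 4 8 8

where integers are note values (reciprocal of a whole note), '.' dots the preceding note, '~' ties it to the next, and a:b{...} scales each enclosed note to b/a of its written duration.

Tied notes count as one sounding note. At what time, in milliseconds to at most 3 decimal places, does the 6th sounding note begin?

1. 0.0ms @ 0 + 759.494ms (1)
2. 759.494ms @ 1 + 759.494ms (1)
3. 1518.987ms @ 2 + 1518.987ms (2)
4. 3037.975ms @ 4 + 1518.987ms (2)
5. 4556.962ms @ 6 + 759.494ms (1)
6. 5316.456ms @ 7 + 379.747ms (1/2)
7. 5696.203ms @ 15/2 + 379.747ms (1/2)

note 6 onset = 7b = 5316.456ms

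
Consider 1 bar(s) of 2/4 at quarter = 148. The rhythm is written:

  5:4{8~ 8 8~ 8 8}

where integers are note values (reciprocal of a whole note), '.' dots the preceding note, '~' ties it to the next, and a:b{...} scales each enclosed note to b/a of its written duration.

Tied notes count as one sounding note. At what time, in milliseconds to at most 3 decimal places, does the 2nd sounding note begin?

1. 0.0ms @ 0 + 324.324ms (4/5)
2. 324.324ms @ 4/5 + 324.324ms (4/5)
3. 648.649ms @ 8/5 + 162.162ms (2/5)

note 2 onset = 4/5b = 324.324ms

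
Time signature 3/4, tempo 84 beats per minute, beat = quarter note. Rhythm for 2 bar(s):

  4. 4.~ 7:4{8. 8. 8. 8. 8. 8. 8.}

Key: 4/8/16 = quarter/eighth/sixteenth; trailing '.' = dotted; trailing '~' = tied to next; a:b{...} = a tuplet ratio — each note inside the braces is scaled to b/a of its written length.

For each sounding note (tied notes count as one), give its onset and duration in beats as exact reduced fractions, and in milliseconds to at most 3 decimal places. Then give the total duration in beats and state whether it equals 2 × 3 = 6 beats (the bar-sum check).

1) 0.0ms=0b +1071.429ms=3/2b
2) 1071.429ms=3/2b +1377.551ms=27/14b
3) 2448.98ms=24/7b +306.122ms=3/7b
4) 2755.102ms=27/7b +306.122ms=3/7b
5) 3061.224ms=30/7b +306.122ms=3/7b
6) 3367.347ms=33/7b +306.122ms=3/7b
7) 3673.469ms=36/7b +306.122ms=3/7b
8) 3979.592ms=39/7b +306.122ms=3/7b
Σ=6b of 6 (84bpm 3/4) — PASS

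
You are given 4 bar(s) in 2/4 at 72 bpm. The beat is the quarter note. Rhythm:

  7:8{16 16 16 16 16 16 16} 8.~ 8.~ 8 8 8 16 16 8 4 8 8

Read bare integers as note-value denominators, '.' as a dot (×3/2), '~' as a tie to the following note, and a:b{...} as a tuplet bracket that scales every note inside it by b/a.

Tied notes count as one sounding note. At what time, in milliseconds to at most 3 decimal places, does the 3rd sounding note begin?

1. 0.0ms @ 0 + 238.095ms (2/7)
2. 238.095ms @ 2/7 + 238.095ms (2/7)
3. 476.19ms @ 4/7 + 238.095ms (2/7)
4. 714.286ms @ 6/7 + 238.095ms (2/7)
5. 952.381ms @ 8/7 + 238.095ms (2/7)
6. 1190.476ms @ 10/7 + 238.095ms (2/7)
7. 1428.571ms @ 12/7 + 238.095ms (2/7)
8. 1666.667ms @ 2 + 1666.667ms (2)
9. 3333.333ms @ 4 + 416.667ms (1/2)
10. 3750.0ms @ 9/2 + 416.667ms (1/2)
11. 4166.667ms @ 5 + 208.333ms (1/4)
12. 4375.0ms @ 21/4 + 208.333ms (1/4)
13. 4583.333ms @ 11/2 + 416.667ms (1/2)
14. 5000.0ms @ 6 + 833.333ms (1)
15. 5833.333ms @ 7 + 416.667ms (1/2)
16. 6250.0ms @ 15/2 + 416.667ms (1/2)

note 3 onset = 4/7b = 476.19ms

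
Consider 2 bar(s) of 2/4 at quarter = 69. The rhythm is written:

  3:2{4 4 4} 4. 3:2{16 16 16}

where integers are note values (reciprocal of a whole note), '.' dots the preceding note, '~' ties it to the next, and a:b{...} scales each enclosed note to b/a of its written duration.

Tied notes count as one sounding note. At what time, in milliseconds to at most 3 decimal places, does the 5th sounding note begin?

1. 0.0ms @ 0 + 579.71ms (2/3)
2. 579.71ms @ 2/3 + 579.71ms (2/3)
3. 1159.42ms @ 4/3 + 579.71ms (2/3)
4. 1739.13ms @ 2 + 1304.348ms (3/2)
5. 3043.478ms @ 7/2 + 144.928ms (1/6)
6. 3188.406ms @ 11/3 + 144.928ms (1/6)
7. 3333.333ms @ 23/6 + 144.928ms (1/6)

note 5 onset = 7/2b = 3043.478ms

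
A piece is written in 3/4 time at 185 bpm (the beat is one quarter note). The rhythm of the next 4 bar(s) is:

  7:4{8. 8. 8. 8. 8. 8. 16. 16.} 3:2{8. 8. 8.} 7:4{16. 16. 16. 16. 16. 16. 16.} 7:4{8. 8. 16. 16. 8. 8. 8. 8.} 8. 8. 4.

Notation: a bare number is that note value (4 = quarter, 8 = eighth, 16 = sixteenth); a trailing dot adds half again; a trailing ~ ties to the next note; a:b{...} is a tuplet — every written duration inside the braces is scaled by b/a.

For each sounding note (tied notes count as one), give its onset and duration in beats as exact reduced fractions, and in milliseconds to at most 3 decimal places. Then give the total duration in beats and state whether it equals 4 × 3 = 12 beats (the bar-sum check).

1) 0.0ms=0b +138.996ms=3/7b
2) 138.996ms=3/7b +138.996ms=3/7b
3) 277.992ms=6/7b +138.996ms=3/7b
4) 416.988ms=9/7b +138.996ms=3/7b
5) 555.985ms=12/7b +138.996ms=3/7b
6) 694.981ms=15/7b +138.996ms=3/7b
7) 833.977ms=18/7b +69.498ms=3/14b
8) 903.475ms=39/14b +69.498ms=3/14b
9) 972.973ms=3b +162.162ms=1/2b
10) 1135.135ms=7/2b +162.162ms=1/2b
11) 1297.297ms=4b +162.162ms=1/2b
12) 1459.459ms=9/2b +69.498ms=3/14b
13) 1528.958ms=33/7b +69.498ms=3/14b
14) 1598.456ms=69/14b +69.498ms=3/14b
15) 1667.954ms=36/7b +69.498ms=3/14b
16) 1737.452ms=75/14b +69.498ms=3/14b
17) 1806.95ms=39/7b +69.498ms=3/14b
18) 1876.448ms=81/14b +69.498ms=3/14b
19) 1945.946ms=6b +138.996ms=3/7b
20) 2084.942ms=45/7b +138.996ms=3/7b
21) 2223.938ms=48/7b +69.498ms=3/14b
22) 2293.436ms=99/14b +69.498ms=3/14b
23) 2362.934ms=51/7b +138.996ms=3/7b
24) 2501.931ms=54/7b +138.996ms=3/7b
25) 2640.927ms=57/7b +138.996ms=3/7b
26) 2779.923ms=60/7b +138.996ms=3/7b
27) 2918.919ms=9b +243.243ms=3/4b
28) 3162.162ms=39/4b +243.243ms=3/4b
29) 3405.405ms=21/2b +486.486ms=3/2b
Σ=12b of 12 (185bpm 3/4) — PASS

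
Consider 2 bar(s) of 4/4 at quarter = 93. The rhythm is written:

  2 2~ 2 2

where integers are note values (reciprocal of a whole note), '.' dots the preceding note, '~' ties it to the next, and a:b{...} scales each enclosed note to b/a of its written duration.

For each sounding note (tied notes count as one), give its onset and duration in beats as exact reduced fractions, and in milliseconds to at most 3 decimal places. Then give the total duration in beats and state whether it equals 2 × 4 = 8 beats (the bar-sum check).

1) 0.0ms=0b +1290.323ms=2b
2) 1290.323ms=2b +2580.645ms=4b
3) 3870.968ms=6b +1290.323ms=2b
Σ=8b of 8 (93bpm 4/4) — PASS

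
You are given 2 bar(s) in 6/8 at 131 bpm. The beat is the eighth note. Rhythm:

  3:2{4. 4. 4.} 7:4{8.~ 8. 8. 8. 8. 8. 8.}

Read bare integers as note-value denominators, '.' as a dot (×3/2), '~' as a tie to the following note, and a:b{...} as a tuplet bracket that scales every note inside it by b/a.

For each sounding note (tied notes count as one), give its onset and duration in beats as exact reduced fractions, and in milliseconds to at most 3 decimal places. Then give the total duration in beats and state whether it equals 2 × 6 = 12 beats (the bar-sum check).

1) 0.0ms=0b +916.031ms=2b
2) 916.031ms=2b +916.031ms=2b
3) 1832.061ms=4b +916.031ms=2b
4) 2748.092ms=6b +785.169ms=12/7b
5) 3533.261ms=54/7b +392.585ms=6/7b
6) 3925.845ms=60/7b +392.585ms=6/7b
7) 4318.43ms=66/7b +392.585ms=6/7b
8) 4711.014ms=72/7b +392.585ms=6/7b
9) 5103.599ms=78/7b +392.585ms=6/7b
Σ=12b of 12 (131bpm 6/8) — PASS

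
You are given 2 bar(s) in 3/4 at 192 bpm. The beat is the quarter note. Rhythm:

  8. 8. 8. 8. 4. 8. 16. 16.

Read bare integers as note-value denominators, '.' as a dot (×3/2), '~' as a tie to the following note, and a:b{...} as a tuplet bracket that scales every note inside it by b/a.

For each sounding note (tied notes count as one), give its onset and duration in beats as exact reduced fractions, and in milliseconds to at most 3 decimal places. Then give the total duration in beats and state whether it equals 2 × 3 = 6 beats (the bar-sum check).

1) 0.0ms=0b +234.375ms=3/4b
2) 234.375ms=3/4b +234.375ms=3/4b
3) 468.75ms=3/2b +234.375ms=3/4b
4) 703.125ms=9/4b +234.375ms=3/4b
5) 937.5ms=3b +468.75ms=3/2b
6) 1406.25ms=9/2b +234.375ms=3/4b
7) 1640.625ms=21/4b +117.188ms=3/8b
8) 1757.812ms=45/8b +117.188ms=3/8b
Σ=6b of 6 (192bpm 3/4) — PASS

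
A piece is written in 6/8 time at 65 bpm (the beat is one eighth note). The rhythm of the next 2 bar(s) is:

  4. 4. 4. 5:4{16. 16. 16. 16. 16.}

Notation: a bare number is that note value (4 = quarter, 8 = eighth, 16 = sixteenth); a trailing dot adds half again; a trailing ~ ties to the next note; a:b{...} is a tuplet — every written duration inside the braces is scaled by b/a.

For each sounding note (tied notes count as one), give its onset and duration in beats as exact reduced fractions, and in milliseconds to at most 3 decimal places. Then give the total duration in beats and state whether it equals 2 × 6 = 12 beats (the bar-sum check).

1) 0.0ms=0b +2769.231ms=3b
2) 2769.231ms=3b +2769.231ms=3b
3) 5538.462ms=6b +2769.231ms=3b
4) 8307.692ms=9b +553.846ms=3/5b
5) 8861.538ms=48/5b +553.846ms=3/5b
6) 9415.385ms=51/5b +553.846ms=3/5b
7) 9969.231ms=54/5b +553.846ms=3/5b
8) 10523.077ms=57/5b +553.846ms=3/5b
Σ=12b of 12 (65bpm 6/8) — PASS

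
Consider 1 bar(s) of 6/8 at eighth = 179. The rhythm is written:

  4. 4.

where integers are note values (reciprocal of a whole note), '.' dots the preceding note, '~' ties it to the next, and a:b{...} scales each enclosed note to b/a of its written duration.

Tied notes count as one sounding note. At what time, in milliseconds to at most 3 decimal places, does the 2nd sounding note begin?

note 2 onset = 3b = 1005.587ms

1. 0.0ms @ 0 + 1005.587ms (3)
2. 1005.587ms @ 3 + 1005.587ms (3)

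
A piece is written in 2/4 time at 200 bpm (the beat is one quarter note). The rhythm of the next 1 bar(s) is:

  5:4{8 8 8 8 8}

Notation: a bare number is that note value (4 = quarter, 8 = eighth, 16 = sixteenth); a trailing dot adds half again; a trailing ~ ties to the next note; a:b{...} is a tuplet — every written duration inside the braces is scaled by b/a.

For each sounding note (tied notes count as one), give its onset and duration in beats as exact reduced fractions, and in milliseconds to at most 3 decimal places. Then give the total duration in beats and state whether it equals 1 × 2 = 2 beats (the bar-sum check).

1) 0.0ms=0b +120.0ms=2/5b
2) 120.0ms=2/5b +120.0ms=2/5b
3) 240.0ms=4/5b +120.0ms=2/5b
4) 360.0ms=6/5b +120.0ms=2/5b
5) 480.0ms=8/5b +120.0ms=2/5b
Σ=2b of 2 (200bpm 2/4) — PASS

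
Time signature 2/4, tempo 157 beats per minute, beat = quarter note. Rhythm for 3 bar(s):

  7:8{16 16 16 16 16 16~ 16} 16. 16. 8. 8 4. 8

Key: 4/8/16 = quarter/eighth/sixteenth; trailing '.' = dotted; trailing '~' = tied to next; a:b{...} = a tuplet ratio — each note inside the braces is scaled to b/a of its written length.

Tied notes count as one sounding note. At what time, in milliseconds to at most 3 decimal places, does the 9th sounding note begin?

note 9 onset = 11/4b = 1050.955ms

1. 0.0ms @ 0 + 109.19ms (2/7)
2. 109.19ms @ 2/7 + 109.19ms (2/7)
3. 218.38ms @ 4/7 + 109.19ms (2/7)
4. 327.571ms @ 6/7 + 109.19ms (2/7)
5. 436.761ms @ 8/7 + 109.19ms (2/7)
6. 545.951ms @ 10/7 + 218.38ms (4/7)
7. 764.331ms @ 2 + 143.312ms (3/8)
8. 907.643ms @ 19/8 + 143.312ms (3/8)
9. 1050.955ms @ 11/4 + 286.624ms (3/4)
10. 1337.58ms @ 7/2 + 191.083ms (1/2)
11. 1528.662ms @ 4 + 573.248ms (3/2)
12. 2101.911ms @ 11/2 + 191.083ms (1/2)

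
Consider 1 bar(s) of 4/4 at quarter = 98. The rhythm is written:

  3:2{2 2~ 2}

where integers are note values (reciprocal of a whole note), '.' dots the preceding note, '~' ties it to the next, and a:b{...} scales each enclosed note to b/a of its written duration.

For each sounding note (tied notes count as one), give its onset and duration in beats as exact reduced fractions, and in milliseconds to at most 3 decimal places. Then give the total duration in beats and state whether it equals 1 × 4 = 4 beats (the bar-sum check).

1) 0.0ms=0b +816.327ms=4/3b
2) 816.327ms=4/3b +1632.653ms=8/3b
Σ=4b of 4 (98bpm 4/4) — PASS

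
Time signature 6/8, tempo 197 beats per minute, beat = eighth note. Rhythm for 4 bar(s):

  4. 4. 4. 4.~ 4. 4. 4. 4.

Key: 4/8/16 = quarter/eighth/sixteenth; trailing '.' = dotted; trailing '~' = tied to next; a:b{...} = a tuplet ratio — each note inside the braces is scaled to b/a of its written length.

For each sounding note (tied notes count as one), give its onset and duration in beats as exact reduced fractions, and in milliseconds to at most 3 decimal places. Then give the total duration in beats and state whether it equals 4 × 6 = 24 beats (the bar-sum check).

1) 0.0ms=0b +913.706ms=3b
2) 913.706ms=3b +913.706ms=3b
3) 1827.411ms=6b +913.706ms=3b
4) 2741.117ms=9b +1827.411ms=6b
5) 4568.528ms=15b +913.706ms=3b
6) 5482.234ms=18b +913.706ms=3b
7) 6395.939ms=21b +913.706ms=3b
Σ=24b of 24 (197bpm 6/8) — PASS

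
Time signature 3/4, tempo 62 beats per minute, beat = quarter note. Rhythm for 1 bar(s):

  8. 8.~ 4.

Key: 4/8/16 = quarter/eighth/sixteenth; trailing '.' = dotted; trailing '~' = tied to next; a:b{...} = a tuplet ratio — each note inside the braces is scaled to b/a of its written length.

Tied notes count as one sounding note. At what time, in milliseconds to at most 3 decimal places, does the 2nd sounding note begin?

note 2 onset = 3/4b = 725.806ms

1. 0.0ms @ 0 + 725.806ms (3/4)
2. 725.806ms @ 3/4 + 2177.419ms (9/4)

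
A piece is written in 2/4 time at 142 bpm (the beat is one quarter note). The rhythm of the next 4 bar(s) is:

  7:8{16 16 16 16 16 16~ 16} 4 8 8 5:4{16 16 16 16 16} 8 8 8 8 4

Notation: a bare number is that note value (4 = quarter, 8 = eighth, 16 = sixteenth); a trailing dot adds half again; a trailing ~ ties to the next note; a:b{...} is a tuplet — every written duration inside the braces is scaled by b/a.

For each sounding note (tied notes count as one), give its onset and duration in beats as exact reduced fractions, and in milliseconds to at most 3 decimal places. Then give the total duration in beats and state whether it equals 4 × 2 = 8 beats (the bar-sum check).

1) 0.0ms=0b +120.724ms=2/7b
2) 120.724ms=2/7b +120.724ms=2/7b
3) 241.449ms=4/7b +120.724ms=2/7b
4) 362.173ms=6/7b +120.724ms=2/7b
5) 482.897ms=8/7b +120.724ms=2/7b
6) 603.622ms=10/7b +241.449ms=4/7b
7) 845.07ms=2b +422.535ms=1b
8) 1267.606ms=3b +211.268ms=1/2b
9) 1478.873ms=7/2b +211.268ms=1/2b
10) 1690.141ms=4b +84.507ms=1/5b
11) 1774.648ms=21/5b +84.507ms=1/5b
12) 1859.155ms=22/5b +84.507ms=1/5b
13) 1943.662ms=23/5b +84.507ms=1/5b
14) 2028.169ms=24/5b +84.507ms=1/5b
15) 2112.676ms=5b +211.268ms=1/2b
16) 2323.944ms=11/2b +211.268ms=1/2b
17) 2535.211ms=6b +211.268ms=1/2b
18) 2746.479ms=13/2b +211.268ms=1/2b
19) 2957.746ms=7b +422.535ms=1b
Σ=8b of 8 (142bpm 2/4) — PASS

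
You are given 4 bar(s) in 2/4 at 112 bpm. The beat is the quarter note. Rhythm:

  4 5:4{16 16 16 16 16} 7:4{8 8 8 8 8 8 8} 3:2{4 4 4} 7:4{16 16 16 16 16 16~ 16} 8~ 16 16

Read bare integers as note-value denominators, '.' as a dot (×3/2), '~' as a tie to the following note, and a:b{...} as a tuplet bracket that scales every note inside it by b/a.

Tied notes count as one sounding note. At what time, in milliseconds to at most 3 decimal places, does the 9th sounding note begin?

1. 0.0ms @ 0 + 535.714ms (1)
2. 535.714ms @ 1 + 107.143ms (1/5)
3. 642.857ms @ 6/5 + 107.143ms (1/5)
4. 750.0ms @ 7/5 + 107.143ms (1/5)
5. 857.143ms @ 8/5 + 107.143ms (1/5)
6. 964.286ms @ 9/5 + 107.143ms (1/5)
7. 1071.429ms @ 2 + 153.061ms (2/7)
8. 1224.49ms @ 16/7 + 153.061ms (2/7)
9. 1377.551ms @ 18/7 + 153.061ms (2/7)
10. 1530.612ms @ 20/7 + 153.061ms (2/7)
11. 1683.673ms @ 22/7 + 153.061ms (2/7)
12. 1836.735ms @ 24/7 + 153.061ms (2/7)
13. 1989.796ms @ 26/7 + 153.061ms (2/7)
14. 2142.857ms @ 4 + 357.143ms (2/3)
15. 2500.0ms @ 14/3 + 357.143ms (2/3)
16. 2857.143ms @ 16/3 + 357.143ms (2/3)
17. 3214.286ms @ 6 + 76.531ms (1/7)
18. 3290.816ms @ 43/7 + 76.531ms (1/7)
19. 3367.347ms @ 44/7 + 76.531ms (1/7)
20. 3443.878ms @ 45/7 + 76.531ms (1/7)
21. 3520.408ms @ 46/7 + 76.531ms (1/7)
22. 3596.939ms @ 47/7 + 153.061ms (2/7)
23. 3750.0ms @ 7 + 401.786ms (3/4)
24. 4151.786ms @ 31/4 + 133.929ms (1/4)

note 9 onset = 18/7b = 1377.551ms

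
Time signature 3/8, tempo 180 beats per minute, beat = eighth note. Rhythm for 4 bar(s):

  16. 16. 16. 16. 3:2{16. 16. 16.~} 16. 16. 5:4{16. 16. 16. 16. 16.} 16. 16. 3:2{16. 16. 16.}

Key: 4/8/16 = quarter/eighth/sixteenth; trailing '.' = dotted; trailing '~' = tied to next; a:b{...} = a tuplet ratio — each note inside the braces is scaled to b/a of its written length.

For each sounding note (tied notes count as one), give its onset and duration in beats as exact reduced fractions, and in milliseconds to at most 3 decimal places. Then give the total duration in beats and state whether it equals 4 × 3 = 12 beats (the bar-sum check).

1) 0.0ms=0b +250.0ms=3/4b
2) 250.0ms=3/4b +250.0ms=3/4b
3) 500.0ms=3/2b +250.0ms=3/4b
4) 750.0ms=9/4b +250.0ms=3/4b
5) 1000.0ms=3b +166.667ms=1/2b
6) 1166.667ms=7/2b +166.667ms=1/2b
7) 1333.333ms=4b +416.667ms=5/4b
8) 1750.0ms=21/4b +250.0ms=3/4b
9) 2000.0ms=6b +200.0ms=3/5b
10) 2200.0ms=33/5b +200.0ms=3/5b
11) 2400.0ms=36/5b +200.0ms=3/5b
12) 2600.0ms=39/5b +200.0ms=3/5b
13) 2800.0ms=42/5b +200.0ms=3/5b
14) 3000.0ms=9b +250.0ms=3/4b
15) 3250.0ms=39/4b +250.0ms=3/4b
16) 3500.0ms=21/2b +166.667ms=1/2b
17) 3666.667ms=11b +166.667ms=1/2b
18) 3833.333ms=23/2b +166.667ms=1/2b
Σ=12b of 12 (180bpm 3/8) — PASS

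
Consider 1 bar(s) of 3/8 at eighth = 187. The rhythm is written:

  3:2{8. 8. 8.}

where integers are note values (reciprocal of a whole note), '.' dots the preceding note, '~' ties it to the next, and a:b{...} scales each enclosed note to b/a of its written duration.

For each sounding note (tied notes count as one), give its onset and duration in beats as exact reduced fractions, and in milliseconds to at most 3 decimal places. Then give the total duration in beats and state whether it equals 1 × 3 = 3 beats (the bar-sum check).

1) 0.0ms=0b +320.856ms=1b
2) 320.856ms=1b +320.856ms=1b
3) 641.711ms=2b +320.856ms=1b
Σ=3b of 3 (187bpm 3/8) — PASS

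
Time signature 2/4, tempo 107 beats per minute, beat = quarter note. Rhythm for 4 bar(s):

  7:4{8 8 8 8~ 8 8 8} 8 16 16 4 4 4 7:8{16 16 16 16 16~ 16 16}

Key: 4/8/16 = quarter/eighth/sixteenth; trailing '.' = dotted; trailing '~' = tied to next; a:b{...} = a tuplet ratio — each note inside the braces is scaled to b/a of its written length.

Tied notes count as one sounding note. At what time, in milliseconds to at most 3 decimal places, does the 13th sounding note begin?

note 13 onset = 6b = 3364.486ms

1. 0.0ms @ 0 + 160.214ms (2/7)
2. 160.214ms @ 2/7 + 160.214ms (2/7)
3. 320.427ms @ 4/7 + 160.214ms (2/7)
4. 480.641ms @ 6/7 + 320.427ms (4/7)
5. 801.068ms @ 10/7 + 160.214ms (2/7)
6. 961.282ms @ 12/7 + 160.214ms (2/7)
7. 1121.495ms @ 2 + 280.374ms (1/2)
8. 1401.869ms @ 5/2 + 140.187ms (1/4)
9. 1542.056ms @ 11/4 + 140.187ms (1/4)
10. 1682.243ms @ 3 + 560.748ms (1)
11. 2242.991ms @ 4 + 560.748ms (1)
12. 2803.738ms @ 5 + 560.748ms (1)
13. 3364.486ms @ 6 + 160.214ms (2/7)
14. 3524.7ms @ 44/7 + 160.214ms (2/7)
15. 3684.913ms @ 46/7 + 160.214ms (2/7)
16. 3845.127ms @ 48/7 + 160.214ms (2/7)
17. 4005.34ms @ 50/7 + 320.427ms (4/7)
18. 4325.768ms @ 54/7 + 160.214ms (2/7)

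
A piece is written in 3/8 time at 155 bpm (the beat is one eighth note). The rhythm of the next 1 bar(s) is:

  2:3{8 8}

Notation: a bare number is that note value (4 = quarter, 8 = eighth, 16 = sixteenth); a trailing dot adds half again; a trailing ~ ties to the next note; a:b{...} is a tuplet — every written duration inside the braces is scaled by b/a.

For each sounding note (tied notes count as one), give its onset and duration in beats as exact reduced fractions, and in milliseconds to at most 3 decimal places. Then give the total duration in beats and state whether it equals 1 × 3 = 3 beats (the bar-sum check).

1) 0.0ms=0b +580.645ms=3/2b
2) 580.645ms=3/2b +580.645ms=3/2b
Σ=3b of 3 (155bpm 3/8) — PASS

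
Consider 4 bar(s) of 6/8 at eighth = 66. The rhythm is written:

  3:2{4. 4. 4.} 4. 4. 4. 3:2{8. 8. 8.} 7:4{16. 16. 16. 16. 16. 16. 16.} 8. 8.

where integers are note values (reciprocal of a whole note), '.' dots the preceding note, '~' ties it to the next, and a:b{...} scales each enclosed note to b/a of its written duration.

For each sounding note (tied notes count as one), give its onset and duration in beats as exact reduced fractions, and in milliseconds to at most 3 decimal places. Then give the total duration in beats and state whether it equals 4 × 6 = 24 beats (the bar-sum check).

1) 0.0ms=0b +1818.182ms=2b
2) 1818.182ms=2b +1818.182ms=2b
3) 3636.364ms=4b +1818.182ms=2b
4) 5454.545ms=6b +2727.273ms=3b
5) 8181.818ms=9b +2727.273ms=3b
6) 10909.091ms=12b +2727.273ms=3b
7) 13636.364ms=15b +909.091ms=1b
8) 14545.455ms=16b +909.091ms=1b
9) 15454.545ms=17b +909.091ms=1b
10) 16363.636ms=18b +389.61ms=3/7b
11) 16753.247ms=129/7b +389.61ms=3/7b
12) 17142.857ms=132/7b +389.61ms=3/7b
13) 17532.468ms=135/7b +389.61ms=3/7b
14) 17922.078ms=138/7b +389.61ms=3/7b
15) 18311.688ms=141/7b +389.61ms=3/7b
16) 18701.299ms=144/7b +389.61ms=3/7b
17) 19090.909ms=21b +1363.636ms=3/2b
18) 20454.545ms=45/2b +1363.636ms=3/2b
Σ=24b of 24 (66bpm 6/8) — PASS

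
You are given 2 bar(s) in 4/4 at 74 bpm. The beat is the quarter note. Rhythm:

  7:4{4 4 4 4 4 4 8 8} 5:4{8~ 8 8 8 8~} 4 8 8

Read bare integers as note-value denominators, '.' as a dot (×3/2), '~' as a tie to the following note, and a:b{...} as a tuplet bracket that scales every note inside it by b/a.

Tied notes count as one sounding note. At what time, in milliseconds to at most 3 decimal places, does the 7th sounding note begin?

1. 0.0ms @ 0 + 463.32ms (4/7)
2. 463.32ms @ 4/7 + 463.32ms (4/7)
3. 926.641ms @ 8/7 + 463.32ms (4/7)
4. 1389.961ms @ 12/7 + 463.32ms (4/7)
5. 1853.282ms @ 16/7 + 463.32ms (4/7)
6. 2316.602ms @ 20/7 + 463.32ms (4/7)
7. 2779.923ms @ 24/7 + 231.66ms (2/7)
8. 3011.583ms @ 26/7 + 231.66ms (2/7)
9. 3243.243ms @ 4 + 648.649ms (4/5)
10. 3891.892ms @ 24/5 + 324.324ms (2/5)
11. 4216.216ms @ 26/5 + 324.324ms (2/5)
12. 4540.541ms @ 28/5 + 1135.135ms (7/5)
13. 5675.676ms @ 7 + 405.405ms (1/2)
14. 6081.081ms @ 15/2 + 405.405ms (1/2)

note 7 onset = 24/7b = 2779.923ms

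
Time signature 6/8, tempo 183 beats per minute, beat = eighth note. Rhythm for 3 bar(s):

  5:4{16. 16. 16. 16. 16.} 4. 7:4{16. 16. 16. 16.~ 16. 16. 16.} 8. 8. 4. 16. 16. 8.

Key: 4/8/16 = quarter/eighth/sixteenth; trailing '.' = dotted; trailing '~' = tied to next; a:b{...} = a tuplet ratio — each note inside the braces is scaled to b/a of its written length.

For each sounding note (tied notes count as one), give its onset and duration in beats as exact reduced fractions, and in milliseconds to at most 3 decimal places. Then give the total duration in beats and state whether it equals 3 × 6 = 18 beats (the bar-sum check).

1) 0.0ms=0b +196.721ms=3/5b
2) 196.721ms=3/5b +196.721ms=3/5b
3) 393.443ms=6/5b +196.721ms=3/5b
4) 590.164ms=9/5b +196.721ms=3/5b
5) 786.885ms=12/5b +196.721ms=3/5b
6) 983.607ms=3b +983.607ms=3b
7) 1967.213ms=6b +140.515ms=3/7b
8) 2107.728ms=45/7b +140.515ms=3/7b
9) 2248.244ms=48/7b +140.515ms=3/7b
10) 2388.759ms=51/7b +281.03ms=6/7b
11) 2669.789ms=57/7b +140.515ms=3/7b
12) 2810.304ms=60/7b +140.515ms=3/7b
13) 2950.82ms=9b +491.803ms=3/2b
14) 3442.623ms=21/2b +491.803ms=3/2b
15) 3934.426ms=12b +983.607ms=3b
16) 4918.033ms=15b +245.902ms=3/4b
17) 5163.934ms=63/4b +245.902ms=3/4b
18) 5409.836ms=33/2b +491.803ms=3/2b
Σ=18b of 18 (183bpm 6/8) — PASS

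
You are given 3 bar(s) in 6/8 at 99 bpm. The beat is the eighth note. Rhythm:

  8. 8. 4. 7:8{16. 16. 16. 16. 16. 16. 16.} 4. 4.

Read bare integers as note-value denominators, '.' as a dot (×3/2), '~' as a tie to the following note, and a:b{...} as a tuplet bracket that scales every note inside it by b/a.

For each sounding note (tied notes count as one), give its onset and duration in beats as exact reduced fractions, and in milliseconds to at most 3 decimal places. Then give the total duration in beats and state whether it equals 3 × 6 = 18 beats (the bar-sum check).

1) 0.0ms=0b +909.091ms=3/2b
2) 909.091ms=3/2b +909.091ms=3/2b
3) 1818.182ms=3b +1818.182ms=3b
4) 3636.364ms=6b +519.481ms=6/7b
5) 4155.844ms=48/7b +519.481ms=6/7b
6) 4675.325ms=54/7b +519.481ms=6/7b
7) 5194.805ms=60/7b +519.481ms=6/7b
8) 5714.286ms=66/7b +519.481ms=6/7b
9) 6233.766ms=72/7b +519.481ms=6/7b
10) 6753.247ms=78/7b +519.481ms=6/7b
11) 7272.727ms=12b +1818.182ms=3b
12) 9090.909ms=15b +1818.182ms=3b
Σ=18b of 18 (99bpm 6/8) — PASS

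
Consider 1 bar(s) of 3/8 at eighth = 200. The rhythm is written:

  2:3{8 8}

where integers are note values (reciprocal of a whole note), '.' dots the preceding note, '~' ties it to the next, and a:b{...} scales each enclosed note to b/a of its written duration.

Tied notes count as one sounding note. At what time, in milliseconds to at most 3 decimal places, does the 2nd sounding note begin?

1. 0.0ms @ 0 + 450.0ms (3/2)
2. 450.0ms @ 3/2 + 450.0ms (3/2)

note 2 onset = 3/2b = 450.0ms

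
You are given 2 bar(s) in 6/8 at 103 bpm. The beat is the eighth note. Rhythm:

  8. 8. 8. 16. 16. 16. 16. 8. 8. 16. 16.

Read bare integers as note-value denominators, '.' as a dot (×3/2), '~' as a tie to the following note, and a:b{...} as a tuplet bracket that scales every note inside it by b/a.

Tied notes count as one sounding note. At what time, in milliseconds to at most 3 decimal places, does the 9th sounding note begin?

note 9 onset = 9b = 5242.718ms

1. 0.0ms @ 0 + 873.786ms (3/2)
2. 873.786ms @ 3/2 + 873.786ms (3/2)
3. 1747.573ms @ 3 + 873.786ms (3/2)
4. 2621.359ms @ 9/2 + 436.893ms (3/4)
5. 3058.252ms @ 21/4 + 436.893ms (3/4)
6. 3495.146ms @ 6 + 436.893ms (3/4)
7. 3932.039ms @ 27/4 + 436.893ms (3/4)
8. 4368.932ms @ 15/2 + 873.786ms (3/2)
9. 5242.718ms @ 9 + 873.786ms (3/2)
10. 6116.505ms @ 21/2 + 436.893ms (3/4)
11. 6553.398ms @ 45/4 + 436.893ms (3/4)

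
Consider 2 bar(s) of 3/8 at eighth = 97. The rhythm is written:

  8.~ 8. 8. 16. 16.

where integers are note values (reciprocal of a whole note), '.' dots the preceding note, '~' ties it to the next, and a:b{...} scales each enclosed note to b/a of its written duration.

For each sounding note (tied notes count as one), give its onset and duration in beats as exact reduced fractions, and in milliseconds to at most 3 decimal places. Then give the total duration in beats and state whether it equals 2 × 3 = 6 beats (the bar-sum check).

1) 0.0ms=0b +1855.67ms=3b
2) 1855.67ms=3b +927.835ms=3/2b
3) 2783.505ms=9/2b +463.918ms=3/4b
4) 3247.423ms=21/4b +463.918ms=3/4b
Σ=6b of 6 (97bpm 3/8) — PASS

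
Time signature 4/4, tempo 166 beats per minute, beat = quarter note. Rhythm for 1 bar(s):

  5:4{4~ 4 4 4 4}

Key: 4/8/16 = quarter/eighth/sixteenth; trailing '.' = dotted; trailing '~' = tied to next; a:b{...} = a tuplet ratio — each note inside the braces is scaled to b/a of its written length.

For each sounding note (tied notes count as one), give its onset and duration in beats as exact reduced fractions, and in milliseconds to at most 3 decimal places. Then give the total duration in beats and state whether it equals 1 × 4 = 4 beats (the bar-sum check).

1) 0.0ms=0b +578.313ms=8/5b
2) 578.313ms=8/5b +289.157ms=4/5b
3) 867.47ms=12/5b +289.157ms=4/5b
4) 1156.627ms=16/5b +289.157ms=4/5b
Σ=4b of 4 (166bpm 4/4) — PASS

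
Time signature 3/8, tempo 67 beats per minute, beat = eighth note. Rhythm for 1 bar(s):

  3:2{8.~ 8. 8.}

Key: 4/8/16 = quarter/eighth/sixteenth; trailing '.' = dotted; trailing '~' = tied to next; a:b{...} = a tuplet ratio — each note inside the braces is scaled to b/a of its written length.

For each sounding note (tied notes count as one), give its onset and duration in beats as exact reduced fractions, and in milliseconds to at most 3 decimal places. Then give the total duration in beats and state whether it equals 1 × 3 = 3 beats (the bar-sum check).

1) 0.0ms=0b +1791.045ms=2b
2) 1791.045ms=2b +895.522ms=1b
Σ=3b of 3 (67bpm 3/8) — PASS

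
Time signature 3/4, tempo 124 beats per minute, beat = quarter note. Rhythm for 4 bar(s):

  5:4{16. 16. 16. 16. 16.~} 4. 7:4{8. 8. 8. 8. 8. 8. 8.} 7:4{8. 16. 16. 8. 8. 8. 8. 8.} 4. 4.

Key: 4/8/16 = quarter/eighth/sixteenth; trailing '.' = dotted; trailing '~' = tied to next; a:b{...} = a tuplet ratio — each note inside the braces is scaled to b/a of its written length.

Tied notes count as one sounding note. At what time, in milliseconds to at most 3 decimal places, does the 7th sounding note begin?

note 7 onset = 24/7b = 1658.986ms

1. 0.0ms @ 0 + 145.161ms (3/10)
2. 145.161ms @ 3/10 + 145.161ms (3/10)
3. 290.323ms @ 3/5 + 145.161ms (3/10)
4. 435.484ms @ 9/10 + 145.161ms (3/10)
5. 580.645ms @ 6/5 + 870.968ms (9/5)
6. 1451.613ms @ 3 + 207.373ms (3/7)
7. 1658.986ms @ 24/7 + 207.373ms (3/7)
8. 1866.359ms @ 27/7 + 207.373ms (3/7)
9. 2073.733ms @ 30/7 + 207.373ms (3/7)
10. 2281.106ms @ 33/7 + 207.373ms (3/7)
11. 2488.479ms @ 36/7 + 207.373ms (3/7)
12. 2695.853ms @ 39/7 + 207.373ms (3/7)
13. 2903.226ms @ 6 + 207.373ms (3/7)
14. 3110.599ms @ 45/7 + 103.687ms (3/14)
15. 3214.286ms @ 93/14 + 103.687ms (3/14)
16. 3317.972ms @ 48/7 + 207.373ms (3/7)
17. 3525.346ms @ 51/7 + 207.373ms (3/7)
18. 3732.719ms @ 54/7 + 207.373ms (3/7)
19. 3940.092ms @ 57/7 + 207.373ms (3/7)
20. 4147.465ms @ 60/7 + 207.373ms (3/7)
21. 4354.839ms @ 9 + 725.806ms (3/2)
22. 5080.645ms @ 21/2 + 725.806ms (3/2)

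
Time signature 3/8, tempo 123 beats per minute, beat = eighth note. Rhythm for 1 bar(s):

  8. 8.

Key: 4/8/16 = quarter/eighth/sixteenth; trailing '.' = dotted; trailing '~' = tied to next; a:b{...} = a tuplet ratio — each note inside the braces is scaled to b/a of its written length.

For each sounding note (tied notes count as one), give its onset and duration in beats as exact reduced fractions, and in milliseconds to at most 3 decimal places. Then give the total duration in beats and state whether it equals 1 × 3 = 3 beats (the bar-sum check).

1) 0.0ms=0b +731.707ms=3/2b
2) 731.707ms=3/2b +731.707ms=3/2b
Σ=3b of 3 (123bpm 3/8) — PASS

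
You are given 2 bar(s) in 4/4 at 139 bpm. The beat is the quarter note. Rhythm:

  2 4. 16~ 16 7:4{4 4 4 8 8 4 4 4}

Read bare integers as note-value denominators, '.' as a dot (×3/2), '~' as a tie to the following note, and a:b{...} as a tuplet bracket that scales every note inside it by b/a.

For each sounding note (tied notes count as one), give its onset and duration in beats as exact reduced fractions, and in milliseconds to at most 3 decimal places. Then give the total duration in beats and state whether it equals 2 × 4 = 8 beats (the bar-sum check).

1) 0.0ms=0b +863.309ms=2b
2) 863.309ms=2b +647.482ms=3/2b
3) 1510.791ms=7/2b +215.827ms=1/2b
4) 1726.619ms=4b +246.66ms=4/7b
5) 1973.279ms=32/7b +246.66ms=4/7b
6) 2219.938ms=36/7b +246.66ms=4/7b
7) 2466.598ms=40/7b +123.33ms=2/7b
8) 2589.928ms=6b +123.33ms=2/7b
9) 2713.258ms=44/7b +246.66ms=4/7b
10) 2959.918ms=48/7b +246.66ms=4/7b
11) 3206.578ms=52/7b +246.66ms=4/7b
Σ=8b of 8 (139bpm 4/4) — PASS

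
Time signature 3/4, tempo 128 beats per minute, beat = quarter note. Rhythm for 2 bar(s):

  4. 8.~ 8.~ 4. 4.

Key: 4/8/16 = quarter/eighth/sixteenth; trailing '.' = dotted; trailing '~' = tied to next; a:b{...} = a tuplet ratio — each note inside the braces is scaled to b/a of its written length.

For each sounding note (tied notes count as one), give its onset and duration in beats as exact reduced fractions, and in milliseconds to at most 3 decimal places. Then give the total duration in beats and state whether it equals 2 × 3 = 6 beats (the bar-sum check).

1) 0.0ms=0b +703.125ms=3/2b
2) 703.125ms=3/2b +1406.25ms=3b
3) 2109.375ms=9/2b +703.125ms=3/2b
Σ=6b of 6 (128bpm 3/4) — PASS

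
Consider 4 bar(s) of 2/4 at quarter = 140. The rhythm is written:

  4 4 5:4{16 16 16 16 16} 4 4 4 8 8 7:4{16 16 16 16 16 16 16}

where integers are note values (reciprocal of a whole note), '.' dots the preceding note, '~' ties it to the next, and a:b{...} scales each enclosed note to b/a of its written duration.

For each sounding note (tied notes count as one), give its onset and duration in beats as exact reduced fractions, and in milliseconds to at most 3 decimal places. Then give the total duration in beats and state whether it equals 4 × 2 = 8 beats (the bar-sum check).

1) 0.0ms=0b +428.571ms=1b
2) 428.571ms=1b +428.571ms=1b
3) 857.143ms=2b +85.714ms=1/5b
4) 942.857ms=11/5b +85.714ms=1/5b
5) 1028.571ms=12/5b +85.714ms=1/5b
6) 1114.286ms=13/5b +85.714ms=1/5b
7) 1200.0ms=14/5b +85.714ms=1/5b
8) 1285.714ms=3b +428.571ms=1b
9) 1714.286ms=4b +428.571ms=1b
10) 2142.857ms=5b +428.571ms=1b
11) 2571.429ms=6b +214.286ms=1/2b
12) 2785.714ms=13/2b +214.286ms=1/2b
13) 3000.0ms=7b +61.224ms=1/7b
14) 3061.224ms=50/7b +61.224ms=1/7b
15) 3122.449ms=51/7b +61.224ms=1/7b
16) 3183.673ms=52/7b +61.224ms=1/7b
17) 3244.898ms=53/7b +61.224ms=1/7b
18) 3306.122ms=54/7b +61.224ms=1/7b
19) 3367.347ms=55/7b +61.224ms=1/7b
Σ=8b of 8 (140bpm 2/4) — PASS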